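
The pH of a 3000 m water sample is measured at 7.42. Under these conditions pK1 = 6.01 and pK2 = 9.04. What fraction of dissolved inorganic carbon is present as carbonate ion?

α₂ = 1 / (1 + [H⁺]/K2 + [H⁺]²/(K1K2)) = 1 / (1 + 10^+1.62 + 10^+0.21)
   = 1 / (1 + 41.687 + 1.6218) = 1/44.309 = 0.02257

α₂ = 0.0226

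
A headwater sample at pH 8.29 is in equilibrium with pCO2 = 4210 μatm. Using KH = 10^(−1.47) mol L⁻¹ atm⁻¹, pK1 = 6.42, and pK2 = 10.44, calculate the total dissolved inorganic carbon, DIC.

[CO2*] = KH · pCO2 = 10^(−1.47) × 4210×10^-6 = 1.427×10^-4 mol/L
α₀ = 1/(1 + K1/[H⁺] + K1K2/[H⁺]²) = 1/(1 + 10^+1.87 + 10^-0.28) = 0.01322
DIC = [CO2*]/α₀ = 1.427×10^-4 / 0.01322 = 10.8 mmol/L

DIC = 10.8 mmol/L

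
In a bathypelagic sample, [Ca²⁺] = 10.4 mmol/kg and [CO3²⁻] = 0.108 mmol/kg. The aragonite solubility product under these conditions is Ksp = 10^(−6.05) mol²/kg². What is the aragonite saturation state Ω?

Ksp = 10^(−6.05) = 8.913×10^-7
Ω = [Ca²⁺][CO3²⁻]/Ksp = (10.4×10^-3)(0.108×10^-3) / 8.913×10^-7 = 1.26

Ω = 1.26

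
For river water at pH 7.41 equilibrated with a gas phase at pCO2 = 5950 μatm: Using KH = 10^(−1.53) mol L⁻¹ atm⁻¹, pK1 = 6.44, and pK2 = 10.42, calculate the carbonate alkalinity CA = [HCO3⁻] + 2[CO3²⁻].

[CO2*] = KH · pCO2 = 10^(−1.53) × 5950×10^-6 = 1.756×10^-4 mol/L
α₀ = 1/(1 + K1/[H⁺] + K1K2/[H⁺]²) = 1/(1 + 10^+0.97 + 10^-2.04) = 0.09670
DIC = [CO2*]/α₀ = 1.756×10^-4 / 0.09670 = 1.816 mmol/L
CA = (α₁ + 2α₂)·DIC = (0.9024 + 2×0.0008819) × 1.816 = 1.64 mmol/L

CA = 1.64 mmol/L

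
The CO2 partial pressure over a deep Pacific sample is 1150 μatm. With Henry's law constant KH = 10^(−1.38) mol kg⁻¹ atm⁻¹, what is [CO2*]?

KH = 10^(−1.38) = 4.169×10^-2 mol kg⁻¹ atm⁻¹
[CO2*] = KH · pCO2 = 4.169×10^-2 × 1150×10^-6 atm = 4.79×10^-5 mol/kg

[CO2*] = 47.9 μmol/kg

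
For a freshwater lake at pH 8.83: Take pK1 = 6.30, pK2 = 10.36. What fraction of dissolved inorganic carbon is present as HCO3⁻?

α₁ = 1 / (1 + [H⁺]/K1 + K2/[H⁺]) = 1 / (1 + 10^-2.53 + 10^-1.53)
   = 1 / (1 + 0.0029512 + 0.029512) = 1/1.0325 = 0.9686

α₁ = 0.969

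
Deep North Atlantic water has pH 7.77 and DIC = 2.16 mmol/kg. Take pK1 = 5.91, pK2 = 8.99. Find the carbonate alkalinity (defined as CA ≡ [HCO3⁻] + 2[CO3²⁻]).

CA = 2.25 mmol/kg

CA = [HCO3⁻] + 2[CO3²⁻] = (α₁ + 2α₂)·DIC
At pH 7.77: [H⁺]/K1 = 10^-1.86 = 0.013804, K2/[H⁺] = 10^-1.22 = 0.060256
α₁ = 1/(1 + 0.013804 + 0.060256) = 1/1.0741 = 0.9310; α₂ = α₁·K2/[H⁺] = 0.05610
α₁ + 2α₂ = 1.0432
CA = 1.0432 × 2.16 = 2.25 mmol/kg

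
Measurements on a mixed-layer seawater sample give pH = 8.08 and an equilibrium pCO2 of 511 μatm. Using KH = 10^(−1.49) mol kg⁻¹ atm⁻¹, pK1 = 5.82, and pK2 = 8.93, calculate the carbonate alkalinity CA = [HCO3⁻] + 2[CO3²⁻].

CA = 3.86 mmol/kg

[CO2*] = KH · pCO2 = 10^(−1.49) × 511×10^-6 = 1.654×10^-5 mol/kg
α₀ = 1/(1 + K1/[H⁺] + K1K2/[H⁺]²) = 1/(1 + 10^+2.26 + 10^+1.41) = 0.004792
DIC = [CO2*]/α₀ = 1.654×10^-5 / 0.004792 = 3.451 mmol/kg
CA = (α₁ + 2α₂)·DIC = (0.8720 + 2×0.1232) × 3.451 = 3.86 mmol/kg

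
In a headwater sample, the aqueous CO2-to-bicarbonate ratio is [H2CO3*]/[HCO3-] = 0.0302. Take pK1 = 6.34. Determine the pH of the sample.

From K1 = [H⁺][HCO3-]/[H2CO3*]:  pH = pK1 − log₁₀([H2CO3*]/[HCO3-])
log₁₀(0.0302) = -1.520
pH = 6.34 − (-1.520) = 7.86

pH = 7.86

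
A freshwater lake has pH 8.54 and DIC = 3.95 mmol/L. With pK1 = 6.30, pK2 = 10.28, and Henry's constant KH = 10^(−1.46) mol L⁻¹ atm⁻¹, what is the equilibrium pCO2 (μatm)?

pCO2 = 640 μatm

α₀ = 1 / (1 + K1/[H⁺] + K1K2/[H⁺]²) = 1 / (1 + 10^+2.24 + 10^+0.50)
   = 1 / (1 + 173.78 + 3.1623) = 1/177.94 = 0.005620
[CO2*] = α₀ × DIC = 0.005620 × 3.95 = 0.02220 mmol/L
pCO2 = [CO2*]/KH = 2.220×10^-5 / 3.467×10^-2 = 640 μatm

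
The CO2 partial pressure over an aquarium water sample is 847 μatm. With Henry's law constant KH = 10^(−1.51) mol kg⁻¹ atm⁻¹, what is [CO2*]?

KH = 10^(−1.51) = 3.090×10^-2 mol kg⁻¹ atm⁻¹
[CO2*] = KH · pCO2 = 3.090×10^-2 × 847×10^-6 atm = 2.62×10^-5 mol/kg

[CO2*] = 26.2 μmol/kg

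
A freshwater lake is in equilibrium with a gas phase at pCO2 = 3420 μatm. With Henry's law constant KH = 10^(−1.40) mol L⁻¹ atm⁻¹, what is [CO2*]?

[CO2*] = 136 μmol/L

KH = 10^(−1.40) = 3.981×10^-2 mol L⁻¹ atm⁻¹
[CO2*] = KH · pCO2 = 3.981×10^-2 × 3420×10^-6 atm = 1.36×10^-4 mol/L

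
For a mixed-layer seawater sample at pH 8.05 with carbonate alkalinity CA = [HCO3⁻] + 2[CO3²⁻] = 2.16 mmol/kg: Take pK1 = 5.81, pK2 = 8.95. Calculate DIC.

DIC = 1.95 mmol/kg

CA = [HCO3⁻] + 2[CO3²⁻] = (α₁ + 2α₂)·DIC
At pH 8.05: [H⁺]/K1 = 10^-2.24 = 0.0057544, K2/[H⁺] = 10^-0.90 = 0.12589
α₁ = 1/(1 + 0.0057544 + 0.12589) = 1/1.1316 = 0.8837; α₂ = α₁·K2/[H⁺] = 0.1112
α₁ + 2α₂ = 1.1062
DIC = CA / (α₁ + 2α₂) = 2.16 / 1.1062 = 1.95 mmol/kg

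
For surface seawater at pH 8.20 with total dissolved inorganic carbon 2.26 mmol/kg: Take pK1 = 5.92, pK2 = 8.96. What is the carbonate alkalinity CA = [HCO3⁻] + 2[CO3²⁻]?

CA = 2.58 mmol/kg

CA = [HCO3⁻] + 2[CO3²⁻] = (α₁ + 2α₂)·DIC
At pH 8.20: [H⁺]/K1 = 10^-2.28 = 0.0052481, K2/[H⁺] = 10^-0.76 = 0.17378
α₁ = 1/(1 + 0.0052481 + 0.17378) = 1/1.1790 = 0.8482; α₂ = α₁·K2/[H⁺] = 0.1474
α₁ + 2α₂ = 1.1429
CA = 1.1429 × 2.26 = 2.58 mmol/kg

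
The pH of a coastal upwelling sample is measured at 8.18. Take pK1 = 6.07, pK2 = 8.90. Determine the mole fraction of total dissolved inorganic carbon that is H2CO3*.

α₀ = 0.00648

α₀ = 1 / (1 + K1/[H⁺] + K1K2/[H⁺]²) = 1 / (1 + 10^+2.11 + 10^+1.39)
   = 1 / (1 + 128.82 + 24.547) = 1/154.37 = 0.006478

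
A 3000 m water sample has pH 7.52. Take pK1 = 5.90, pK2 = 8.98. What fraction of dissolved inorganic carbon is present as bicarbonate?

α₁ = 1 / (1 + [H⁺]/K1 + K2/[H⁺]) = 1 / (1 + 10^-1.62 + 10^-1.46)
   = 1 / (1 + 0.023988 + 0.034674) = 1/1.0587 = 0.9446

α₁ = 0.945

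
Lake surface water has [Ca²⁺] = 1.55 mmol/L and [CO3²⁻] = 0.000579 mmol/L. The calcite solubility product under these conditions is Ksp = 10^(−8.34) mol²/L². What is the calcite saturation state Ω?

Ksp = 10^(−8.34) = 4.571×10^-9
Ω = [Ca²⁺][CO3²⁻]/Ksp = (1.55×10^-3)(0.000579×10^-3) / 4.571×10^-9 = 0.196

Ω = 0.196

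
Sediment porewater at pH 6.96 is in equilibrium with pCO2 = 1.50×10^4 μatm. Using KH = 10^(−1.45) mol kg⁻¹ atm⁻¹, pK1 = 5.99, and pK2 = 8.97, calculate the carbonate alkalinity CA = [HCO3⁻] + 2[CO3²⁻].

[CO2*] = KH · pCO2 = 10^(−1.45) × 1.50×10^4×10^-6 = 5.322×10^-4 mol/kg
α₀ = 1/(1 + K1/[H⁺] + K1K2/[H⁺]²) = 1/(1 + 10^+0.97 + 10^-1.04) = 0.09593
DIC = [CO2*]/α₀ = 5.322×10^-4 / 0.09593 = 5.548 mmol/kg
CA = (α₁ + 2α₂)·DIC = (0.8953 + 2×0.008749) × 5.548 = 5.06 mmol/kg

CA = 5.06 mmol/kg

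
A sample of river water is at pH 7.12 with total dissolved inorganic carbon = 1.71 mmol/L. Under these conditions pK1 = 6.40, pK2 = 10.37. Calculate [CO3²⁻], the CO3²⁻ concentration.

[CO3²⁻] = 0.807 μmol/L

α₂ = 1 / (1 + [H⁺]/K2 + [H⁺]²/(K1K2)) = 1 / (1 + 10^+3.25 + 10^+2.53)
   = 1 / (1 + 1778.3 + 338.84) = 1/2118.1 = 0.0004721
[CO3²⁻] = α₂ × DIC = 0.0004721 × 1.71 = 0.000807 mmol/L = 0.807 μmol/L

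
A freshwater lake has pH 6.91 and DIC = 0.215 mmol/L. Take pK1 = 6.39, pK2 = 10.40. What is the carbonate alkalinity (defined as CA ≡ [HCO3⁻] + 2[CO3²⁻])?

CA = 0.165 mmol/L

CA = [HCO3⁻] + 2[CO3²⁻] = (α₁ + 2α₂)·DIC
At pH 6.91: [H⁺]/K1 = 10^-0.52 = 0.30200, K2/[H⁺] = 10^-3.49 = 0.00032359
α₁ = 1/(1 + 0.30200 + 0.00032359) = 1/1.3023 = 0.7679; α₂ = α₁·K2/[H⁺] = 0.0002485
α₁ + 2α₂ = 0.7684
CA = 0.7684 × 0.215 = 0.165 mmol/L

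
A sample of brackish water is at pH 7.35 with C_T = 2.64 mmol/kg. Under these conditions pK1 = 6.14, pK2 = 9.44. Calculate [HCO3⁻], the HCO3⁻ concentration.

α₁ = 1 / (1 + [H⁺]/K1 + K2/[H⁺]) = 1 / (1 + 10^-1.21 + 10^-2.09)
   = 1 / (1 + 0.061660 + 0.0081283) = 1/1.0698 = 0.9348
[HCO3⁻] = α₁ × DIC = 0.9348 × 2.64 = 2.47 mmol/kg

[HCO3⁻] = 2.47 mmol/kg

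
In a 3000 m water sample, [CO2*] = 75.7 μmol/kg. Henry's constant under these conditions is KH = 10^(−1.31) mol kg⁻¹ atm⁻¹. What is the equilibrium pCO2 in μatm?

pCO2 = 1550 μatm

KH = 10^(−1.31) = 4.898×10^-2 mol kg⁻¹ atm⁻¹
pCO2 = [CO2*]/KH = 75.7×10^-6 / 4.898×10^-2 = 1.55×10^-3 atm = 1550 μatm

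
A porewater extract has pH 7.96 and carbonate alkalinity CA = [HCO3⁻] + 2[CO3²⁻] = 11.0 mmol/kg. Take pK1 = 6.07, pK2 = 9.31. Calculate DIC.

DIC = 10.7 mmol/kg

CA = [HCO3⁻] + 2[CO3²⁻] = (α₁ + 2α₂)·DIC
At pH 7.96: [H⁺]/K1 = 10^-1.89 = 0.012882, K2/[H⁺] = 10^-1.35 = 0.044668
α₁ = 1/(1 + 0.012882 + 0.044668) = 1/1.0576 = 0.9456; α₂ = α₁·K2/[H⁺] = 0.04224
α₁ + 2α₂ = 1.0301
DIC = CA / (α₁ + 2α₂) = 11.0 / 1.0301 = 10.7 mmol/kg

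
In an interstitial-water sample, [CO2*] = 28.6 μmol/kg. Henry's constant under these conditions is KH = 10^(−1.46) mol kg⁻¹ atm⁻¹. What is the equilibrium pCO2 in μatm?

pCO2 = 825 μatm

KH = 10^(−1.46) = 3.467×10^-2 mol kg⁻¹ atm⁻¹
pCO2 = [CO2*]/KH = 28.6×10^-6 / 3.467×10^-2 = 8.25×10^-4 atm = 825 μatm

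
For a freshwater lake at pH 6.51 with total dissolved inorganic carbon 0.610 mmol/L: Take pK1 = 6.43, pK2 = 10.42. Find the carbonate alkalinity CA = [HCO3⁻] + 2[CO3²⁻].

CA = 0.333 mmol/L

CA = [HCO3⁻] + 2[CO3²⁻] = (α₁ + 2α₂)·DIC
At pH 6.51: [H⁺]/K1 = 10^-0.08 = 0.83176, K2/[H⁺] = 10^-3.91 = 0.00012303
α₁ = 1/(1 + 0.83176 + 0.00012303) = 1/1.8319 = 0.5459; α₂ = α₁·K2/[H⁺] = 6.716×10^-5
α₁ + 2α₂ = 0.5460
CA = 0.5460 × 0.610 = 0.333 mmol/L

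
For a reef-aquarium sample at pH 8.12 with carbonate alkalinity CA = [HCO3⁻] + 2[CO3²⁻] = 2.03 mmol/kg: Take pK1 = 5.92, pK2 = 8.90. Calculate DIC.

CA = [HCO3⁻] + 2[CO3²⁻] = (α₁ + 2α₂)·DIC
At pH 8.12: [H⁺]/K1 = 10^-2.20 = 0.0063096, K2/[H⁺] = 10^-0.78 = 0.16596
α₁ = 1/(1 + 0.0063096 + 0.16596) = 1/1.1723 = 0.8530; α₂ = α₁·K2/[H⁺] = 0.1416
α₁ + 2α₂ = 1.1362
DIC = CA / (α₁ + 2α₂) = 2.03 / 1.1362 = 1.79 mmol/kg

DIC = 1.79 mmol/kg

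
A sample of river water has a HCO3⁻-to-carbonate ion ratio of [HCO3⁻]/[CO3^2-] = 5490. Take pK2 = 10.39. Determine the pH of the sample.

pH = 6.65

From K2 = [H⁺][CO3^2-]/[HCO3⁻]:  pH = pK2 − log₁₀([HCO3⁻]/[CO3^2-])
log₁₀(5490) = +3.740
pH = 10.39 − (+3.740) = 6.65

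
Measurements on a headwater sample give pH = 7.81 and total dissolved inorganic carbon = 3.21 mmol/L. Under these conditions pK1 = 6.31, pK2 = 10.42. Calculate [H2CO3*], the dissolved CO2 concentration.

[CO2*] = 0.0982 mmol/L

α₀ = 1 / (1 + K1/[H⁺] + K1K2/[H⁺]²) = 1 / (1 + 10^+1.50 + 10^-1.11)
   = 1 / (1 + 31.623 + 0.077625) = 1/32.700 = 0.03058
[CO2*] = α₀ × DIC = 0.03058 × 3.21 = 0.0982 mmol/L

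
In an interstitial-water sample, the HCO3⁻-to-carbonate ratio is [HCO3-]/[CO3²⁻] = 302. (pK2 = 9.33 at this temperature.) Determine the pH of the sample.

pH = 6.85

From K2 = [H⁺][CO3²⁻]/[HCO3-]:  pH = pK2 − log₁₀([HCO3-]/[CO3²⁻])
log₁₀(302) = +2.480
pH = 9.33 − (+2.480) = 6.85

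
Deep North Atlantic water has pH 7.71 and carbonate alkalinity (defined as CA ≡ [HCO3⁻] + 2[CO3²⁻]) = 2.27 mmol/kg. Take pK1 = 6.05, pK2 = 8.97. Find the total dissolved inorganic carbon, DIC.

DIC = 2.20 mmol/kg

CA = [HCO3⁻] + 2[CO3²⁻] = (α₁ + 2α₂)·DIC
At pH 7.71: [H⁺]/K1 = 10^-1.66 = 0.021878, K2/[H⁺] = 10^-1.26 = 0.054954
α₁ = 1/(1 + 0.021878 + 0.054954) = 1/1.0768 = 0.9287; α₂ = α₁·K2/[H⁺] = 0.05103
α₁ + 2α₂ = 1.0307
DIC = CA / (α₁ + 2α₂) = 2.27 / 1.0307 = 2.20 mmol/kg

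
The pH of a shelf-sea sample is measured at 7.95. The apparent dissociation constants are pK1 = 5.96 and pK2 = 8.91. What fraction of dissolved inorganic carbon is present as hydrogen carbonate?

α₁ = 1 / (1 + [H⁺]/K1 + K2/[H⁺]) = 1 / (1 + 10^-1.99 + 10^-0.96)
   = 1 / (1 + 0.010233 + 0.10965) = 1/1.1199 = 0.8930

α₁ = 0.893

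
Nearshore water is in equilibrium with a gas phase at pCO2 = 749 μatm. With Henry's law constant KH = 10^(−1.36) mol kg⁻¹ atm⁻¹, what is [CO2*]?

KH = 10^(−1.36) = 4.365×10^-2 mol kg⁻¹ atm⁻¹
[CO2*] = KH · pCO2 = 4.365×10^-2 × 749×10^-6 atm = 3.27×10^-5 mol/kg

[CO2*] = 32.7 μmol/kg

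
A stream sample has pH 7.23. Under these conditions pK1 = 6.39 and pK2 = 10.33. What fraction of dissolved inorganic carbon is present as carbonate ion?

α₂ = 0.000694

α₂ = 1 / (1 + [H⁺]/K2 + [H⁺]²/(K1K2)) = 1 / (1 + 10^+3.10 + 10^+2.26)
   = 1 / (1 + 1258.9 + 181.97) = 1/1441.9 = 0.0006935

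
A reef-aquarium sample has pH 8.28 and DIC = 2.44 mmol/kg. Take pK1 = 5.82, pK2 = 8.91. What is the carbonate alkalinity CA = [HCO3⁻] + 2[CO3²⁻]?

CA = 2.90 mmol/kg

CA = [HCO3⁻] + 2[CO3²⁻] = (α₁ + 2α₂)·DIC
At pH 8.28: [H⁺]/K1 = 10^-2.46 = 0.0034674, K2/[H⁺] = 10^-0.63 = 0.23442
α₁ = 1/(1 + 0.0034674 + 0.23442) = 1/1.2379 = 0.8078; α₂ = α₁·K2/[H⁺] = 0.1894
α₁ + 2α₂ = 1.1866
CA = 1.1866 × 2.44 = 2.90 mmol/kg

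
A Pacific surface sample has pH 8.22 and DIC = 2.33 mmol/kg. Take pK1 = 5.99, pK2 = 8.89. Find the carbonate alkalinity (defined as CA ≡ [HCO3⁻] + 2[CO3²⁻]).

CA = 2.73 mmol/kg

CA = [HCO3⁻] + 2[CO3²⁻] = (α₁ + 2α₂)·DIC
At pH 8.22: [H⁺]/K1 = 10^-2.23 = 0.0058884, K2/[H⁺] = 10^-0.67 = 0.21380
α₁ = 1/(1 + 0.0058884 + 0.21380) = 1/1.2197 = 0.8199; α₂ = α₁·K2/[H⁺] = 0.1753
α₁ + 2α₂ = 1.1705
CA = 1.1705 × 2.33 = 2.73 mmol/kg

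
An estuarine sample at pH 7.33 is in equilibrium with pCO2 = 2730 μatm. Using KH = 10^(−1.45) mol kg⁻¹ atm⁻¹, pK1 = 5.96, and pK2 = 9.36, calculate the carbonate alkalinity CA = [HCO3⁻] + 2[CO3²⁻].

[CO2*] = KH · pCO2 = 10^(−1.45) × 2730×10^-6 = 9.686×10^-5 mol/kg
α₀ = 1/(1 + K1/[H⁺] + K1K2/[H⁺]²) = 1/(1 + 10^+1.37 + 10^-0.66) = 0.04055
DIC = [CO2*]/α₀ = 9.686×10^-5 / 0.04055 = 2.389 mmol/kg
CA = (α₁ + 2α₂)·DIC = (0.9506 + 2×0.008871) × 2.389 = 2.31 mmol/kg

CA = 2.31 mmol/kg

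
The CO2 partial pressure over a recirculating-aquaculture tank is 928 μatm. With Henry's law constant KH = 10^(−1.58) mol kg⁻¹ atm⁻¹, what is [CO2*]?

[CO2*] = 24.4 μmol/kg

KH = 10^(−1.58) = 2.630×10^-2 mol kg⁻¹ atm⁻¹
[CO2*] = KH · pCO2 = 2.630×10^-2 × 928×10^-6 atm = 2.44×10^-5 mol/kg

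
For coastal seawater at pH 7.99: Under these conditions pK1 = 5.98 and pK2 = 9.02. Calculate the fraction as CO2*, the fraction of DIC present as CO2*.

α₀ = 1 / (1 + K1/[H⁺] + K1K2/[H⁺]²) = 1 / (1 + 10^+2.01 + 10^+0.98)
   = 1 / (1 + 102.33 + 9.5499) = 1/112.88 = 0.008859

α₀ = 0.00886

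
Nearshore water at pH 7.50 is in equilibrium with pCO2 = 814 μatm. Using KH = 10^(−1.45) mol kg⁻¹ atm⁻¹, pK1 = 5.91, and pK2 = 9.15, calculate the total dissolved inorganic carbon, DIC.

[CO2*] = KH · pCO2 = 10^(−1.45) × 814×10^-6 = 2.888×10^-5 mol/kg
α₀ = 1/(1 + K1/[H⁺] + K1K2/[H⁺]²) = 1/(1 + 10^+1.59 + 10^-0.06) = 0.02452
DIC = [CO2*]/α₀ = 2.888×10^-5 / 0.02452 = 1.18 mmol/kg

DIC = 1.18 mmol/kg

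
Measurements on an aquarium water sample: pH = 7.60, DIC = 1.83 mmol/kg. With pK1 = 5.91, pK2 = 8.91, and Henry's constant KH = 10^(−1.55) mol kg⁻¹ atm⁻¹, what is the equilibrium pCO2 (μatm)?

α₀ = 1 / (1 + K1/[H⁺] + K1K2/[H⁺]²) = 1 / (1 + 10^+1.69 + 10^+0.38)
   = 1 / (1 + 48.978 + 2.3988) = 1/52.377 = 0.01909
[CO2*] = α₀ × DIC = 0.01909 × 1.83 = 0.03494 mmol/kg
pCO2 = [CO2*]/KH = 3.494×10^-5 / 2.818×10^-2 = 1240 μatm

pCO2 = 1240 μatm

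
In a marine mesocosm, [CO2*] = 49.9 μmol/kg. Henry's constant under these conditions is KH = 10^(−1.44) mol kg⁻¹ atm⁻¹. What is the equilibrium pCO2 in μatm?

KH = 10^(−1.44) = 3.631×10^-2 mol kg⁻¹ atm⁻¹
pCO2 = [CO2*]/KH = 49.9×10^-6 / 3.631×10^-2 = 1.37×10^-3 atm = 1370 μatm

pCO2 = 1370 μatm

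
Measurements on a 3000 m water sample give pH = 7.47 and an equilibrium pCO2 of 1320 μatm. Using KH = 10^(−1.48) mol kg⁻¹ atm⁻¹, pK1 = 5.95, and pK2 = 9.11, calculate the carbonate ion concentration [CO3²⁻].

[CO2*] = KH · pCO2 = 10^(−1.48) × 1320×10^-6 = 4.371×10^-5 mol/kg
α₀ = 1/(1 + K1/[H⁺] + K1K2/[H⁺]²) = 1/(1 + 10^+1.52 + 10^-0.12) = 0.02868
DIC = [CO2*]/α₀ = 4.371×10^-5 / 0.02868 = 1.524 mmol/kg
[CO3²⁻] = α₂·DIC; α₂ = 0.02175, so [CO3²⁻] = 0.02175 × 1.524 = 0.0332 mmol/kg

[CO3²⁻] = 0.0332 mmol/kg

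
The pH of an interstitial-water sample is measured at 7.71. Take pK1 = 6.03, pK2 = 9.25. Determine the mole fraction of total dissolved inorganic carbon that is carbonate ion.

α₂ = 0.0275

α₂ = 1 / (1 + [H⁺]/K2 + [H⁺]²/(K1K2)) = 1 / (1 + 10^+1.54 + 10^-0.14)
   = 1 / (1 + 34.674 + 0.72444) = 1/36.398 = 0.02747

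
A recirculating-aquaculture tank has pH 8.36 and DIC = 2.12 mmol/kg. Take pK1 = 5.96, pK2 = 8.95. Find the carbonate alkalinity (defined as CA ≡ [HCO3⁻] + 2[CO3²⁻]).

CA = 2.55 mmol/kg

CA = [HCO3⁻] + 2[CO3²⁻] = (α₁ + 2α₂)·DIC
At pH 8.36: [H⁺]/K1 = 10^-2.40 = 0.0039811, K2/[H⁺] = 10^-0.59 = 0.25704
α₁ = 1/(1 + 0.0039811 + 0.25704) = 1/1.2610 = 0.7930; α₂ = α₁·K2/[H⁺] = 0.2038
α₁ + 2α₂ = 1.2007
CA = 1.2007 × 2.12 = 2.55 mmol/kg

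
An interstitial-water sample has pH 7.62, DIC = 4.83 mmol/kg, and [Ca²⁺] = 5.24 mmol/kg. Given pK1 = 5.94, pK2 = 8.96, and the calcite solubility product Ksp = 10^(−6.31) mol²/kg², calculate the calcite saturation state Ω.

α₂ = 1 / (1 + [H⁺]/K2 + [H⁺]²/(K1K2)) = 1 / (1 + 10^+1.34 + 10^-0.34)
   = 1 / (1 + 21.878 + 0.45709) = 1/23.335 = 0.04285
[CO3²⁻] = α₂ × DIC = 0.04285 × 4.83 = 0.2070 mmol/kg
Ksp = 10^(−6.31) = 4.898×10^-7
Ω = [Ca²⁺][CO3²⁻]/Ksp = (5.24×10^-3)(2.070×10^-4) / 4.898×10^-7 = 2.21

Ω = 2.21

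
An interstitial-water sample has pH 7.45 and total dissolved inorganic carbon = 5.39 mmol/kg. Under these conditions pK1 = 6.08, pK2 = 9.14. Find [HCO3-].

α₁ = 1 / (1 + [H⁺]/K1 + K2/[H⁺]) = 1 / (1 + 10^-1.37 + 10^-1.69)
   = 1 / (1 + 0.042658 + 0.020417) = 1/1.0631 = 0.9407
[HCO3⁻] = α₁ × DIC = 0.9407 × 5.39 = 5.07 mmol/kg

[HCO3⁻] = 5.07 mmol/kg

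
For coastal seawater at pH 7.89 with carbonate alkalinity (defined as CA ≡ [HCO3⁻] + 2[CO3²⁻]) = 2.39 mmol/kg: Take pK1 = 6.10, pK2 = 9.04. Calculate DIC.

CA = [HCO3⁻] + 2[CO3²⁻] = (α₁ + 2α₂)·DIC
At pH 7.89: [H⁺]/K1 = 10^-1.79 = 0.016218, K2/[H⁺] = 10^-1.15 = 0.070795
α₁ = 1/(1 + 0.016218 + 0.070795) = 1/1.0870 = 0.9200; α₂ = α₁·K2/[H⁺] = 0.06513
α₁ + 2α₂ = 1.0502
DIC = CA / (α₁ + 2α₂) = 2.39 / 1.0502 = 2.28 mmol/kg

DIC = 2.28 mmol/kg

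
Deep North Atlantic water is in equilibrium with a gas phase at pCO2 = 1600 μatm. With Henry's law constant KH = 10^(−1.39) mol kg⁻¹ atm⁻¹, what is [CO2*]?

KH = 10^(−1.39) = 4.074×10^-2 mol kg⁻¹ atm⁻¹
[CO2*] = KH · pCO2 = 4.074×10^-2 × 1600×10^-6 atm = 6.52×10^-5 mol/kg

[CO2*] = 65.2 μmol/kg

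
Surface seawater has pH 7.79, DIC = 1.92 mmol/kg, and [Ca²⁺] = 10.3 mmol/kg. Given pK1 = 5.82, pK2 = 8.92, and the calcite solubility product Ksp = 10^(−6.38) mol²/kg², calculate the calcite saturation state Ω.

α₂ = 1 / (1 + [H⁺]/K2 + [H⁺]²/(K1K2)) = 1 / (1 + 10^+1.13 + 10^-0.84)
   = 1 / (1 + 13.490 + 0.14454) = 1/14.634 = 0.06833
[CO3²⁻] = α₂ × DIC = 0.06833 × 1.92 = 0.1312 mmol/kg
Ksp = 10^(−6.38) = 4.169×10^-7
Ω = [Ca²⁺][CO3²⁻]/Ksp = (10.3×10^-3)(1.312×10^-4) / 4.169×10^-7 = 3.24

Ω = 3.24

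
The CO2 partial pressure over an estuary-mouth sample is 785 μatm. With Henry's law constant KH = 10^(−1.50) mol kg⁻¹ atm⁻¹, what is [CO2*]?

KH = 10^(−1.50) = 3.162×10^-2 mol kg⁻¹ atm⁻¹
[CO2*] = KH · pCO2 = 3.162×10^-2 × 785×10^-6 atm = 2.48×10^-5 mol/kg

[CO2*] = 24.8 μmol/kg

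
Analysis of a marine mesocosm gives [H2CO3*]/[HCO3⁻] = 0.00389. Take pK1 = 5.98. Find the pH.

From K1 = [H⁺][HCO3⁻]/[H2CO3*]:  pH = pK1 − log₁₀([H2CO3*]/[HCO3⁻])
log₁₀(0.00389) = -2.410
pH = 5.98 − (-2.410) = 8.39

pH = 8.39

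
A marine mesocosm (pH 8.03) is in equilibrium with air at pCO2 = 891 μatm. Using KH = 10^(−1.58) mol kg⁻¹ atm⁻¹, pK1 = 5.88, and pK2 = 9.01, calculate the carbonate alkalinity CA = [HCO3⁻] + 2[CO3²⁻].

[CO2*] = KH · pCO2 = 10^(−1.58) × 891×10^-6 = 2.344×10^-5 mol/kg
α₀ = 1/(1 + K1/[H⁺] + K1K2/[H⁺]²) = 1/(1 + 10^+2.15 + 10^+1.17) = 0.006368
DIC = [CO2*]/α₀ = 2.344×10^-5 / 0.006368 = 3.680 mmol/kg
CA = (α₁ + 2α₂)·DIC = (0.8994 + 2×0.09418) × 3.680 = 4.00 mmol/kg

CA = 4.00 mmol/kg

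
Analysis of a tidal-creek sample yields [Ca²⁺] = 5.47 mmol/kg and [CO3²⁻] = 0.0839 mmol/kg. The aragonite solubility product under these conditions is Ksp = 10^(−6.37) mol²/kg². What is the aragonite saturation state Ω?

Ksp = 10^(−6.37) = 4.266×10^-7
Ω = [Ca²⁺][CO3²⁻]/Ksp = (5.47×10^-3)(0.0839×10^-3) / 4.266×10^-7 = 1.08

Ω = 1.08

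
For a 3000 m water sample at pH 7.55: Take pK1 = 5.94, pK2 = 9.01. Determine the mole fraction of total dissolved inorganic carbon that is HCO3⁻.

α₁ = 1 / (1 + [H⁺]/K1 + K2/[H⁺]) = 1 / (1 + 10^-1.61 + 10^-1.46)
   = 1 / (1 + 0.024547 + 0.034674) = 1/1.0592 = 0.9441

α₁ = 0.944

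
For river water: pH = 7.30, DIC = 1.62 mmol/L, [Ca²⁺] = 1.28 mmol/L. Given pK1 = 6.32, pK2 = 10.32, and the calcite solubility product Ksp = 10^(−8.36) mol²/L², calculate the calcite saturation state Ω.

Ω = 0.410

α₂ = 1 / (1 + [H⁺]/K2 + [H⁺]²/(K1K2)) = 1 / (1 + 10^+3.02 + 10^+2.04)
   = 1 / (1 + 1047.1 + 109.65) = 1/1157.8 = 0.0008637
[CO3²⁻] = α₂ × DIC = 0.0008637 × 1.62 = 0.001399 mmol/L = 1.399 μmol/L
Ksp = 10^(−8.36) = 4.365×10^-9
Ω = [Ca²⁺][CO3²⁻]/Ksp = (1.28×10^-3)(1.399×10^-6) / 4.365×10^-9 = 0.410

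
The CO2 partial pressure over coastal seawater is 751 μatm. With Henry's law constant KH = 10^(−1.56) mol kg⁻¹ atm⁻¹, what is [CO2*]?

KH = 10^(−1.56) = 2.754×10^-2 mol kg⁻¹ atm⁻¹
[CO2*] = KH · pCO2 = 2.754×10^-2 × 751×10^-6 atm = 2.07×10^-5 mol/kg

[CO2*] = 20.7 μmol/kg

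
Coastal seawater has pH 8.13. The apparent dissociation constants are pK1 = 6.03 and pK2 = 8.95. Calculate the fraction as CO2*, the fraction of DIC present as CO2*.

α₀ = 0.00685

α₀ = 1 / (1 + K1/[H⁺] + K1K2/[H⁺]²) = 1 / (1 + 10^+2.10 + 10^+1.28)
   = 1 / (1 + 125.89 + 19.055) = 1/145.95 = 0.006852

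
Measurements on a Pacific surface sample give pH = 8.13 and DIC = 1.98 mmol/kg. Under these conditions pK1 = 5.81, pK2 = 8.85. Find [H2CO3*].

α₀ = 1 / (1 + K1/[H⁺] + K1K2/[H⁺]²) = 1 / (1 + 10^+2.32 + 10^+1.60)
   = 1 / (1 + 208.93 + 39.811) = 1/249.74 = 0.004004
[CO2*] = α₀ × DIC = 0.004004 × 1.98 = 0.00793 mmol/kg = 7.93 μmol/kg

[CO2*] = 7.93 μmol/kg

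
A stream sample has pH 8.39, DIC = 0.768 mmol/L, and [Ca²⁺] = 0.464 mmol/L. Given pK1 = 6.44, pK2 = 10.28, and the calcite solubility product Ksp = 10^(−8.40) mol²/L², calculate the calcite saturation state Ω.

α₂ = 1 / (1 + [H⁺]/K2 + [H⁺]²/(K1K2)) = 1 / (1 + 10^+1.89 + 10^-0.06)
   = 1 / (1 + 77.625 + 0.87096) = 1/79.496 = 0.01258
[CO3²⁻] = α₂ × DIC = 0.01258 × 0.768 = 0.009661 mmol/L = 9.661 μmol/L
Ksp = 10^(−8.40) = 3.981×10^-9
Ω = [Ca²⁺][CO3²⁻]/Ksp = (0.464×10^-3)(9.661×10^-6) / 3.981×10^-9 = 1.13

Ω = 1.13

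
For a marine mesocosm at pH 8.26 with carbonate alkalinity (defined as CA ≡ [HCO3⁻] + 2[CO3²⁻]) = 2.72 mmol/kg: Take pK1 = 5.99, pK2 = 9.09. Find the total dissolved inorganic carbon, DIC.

DIC = 2.42 mmol/kg

CA = [HCO3⁻] + 2[CO3²⁻] = (α₁ + 2α₂)·DIC
At pH 8.26: [H⁺]/K1 = 10^-2.27 = 0.0053703, K2/[H⁺] = 10^-0.83 = 0.14791
α₁ = 1/(1 + 0.0053703 + 0.14791) = 1/1.1533 = 0.8671; α₂ = α₁·K2/[H⁺] = 0.1283
α₁ + 2α₂ = 1.1236
DIC = CA / (α₁ + 2α₂) = 2.72 / 1.1236 = 2.42 mmol/kg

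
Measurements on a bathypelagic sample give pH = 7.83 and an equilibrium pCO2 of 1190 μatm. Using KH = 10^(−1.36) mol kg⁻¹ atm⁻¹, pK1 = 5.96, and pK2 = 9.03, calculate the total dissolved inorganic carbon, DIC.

[CO2*] = KH · pCO2 = 10^(−1.36) × 1190×10^-6 = 5.195×10^-5 mol/kg
α₀ = 1/(1 + K1/[H⁺] + K1K2/[H⁺]²) = 1/(1 + 10^+1.87 + 10^+0.67) = 0.01253
DIC = [CO2*]/α₀ = 5.195×10^-5 / 0.01253 = 4.15 mmol/kg

DIC = 4.15 mmol/kg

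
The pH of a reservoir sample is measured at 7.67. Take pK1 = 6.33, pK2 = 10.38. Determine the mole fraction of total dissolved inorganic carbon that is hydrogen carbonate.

α₁ = 0.955

α₁ = 1 / (1 + [H⁺]/K1 + K2/[H⁺]) = 1 / (1 + 10^-1.34 + 10^-2.71)
   = 1 / (1 + 0.045709 + 0.0019498) = 1/1.0477 = 0.9545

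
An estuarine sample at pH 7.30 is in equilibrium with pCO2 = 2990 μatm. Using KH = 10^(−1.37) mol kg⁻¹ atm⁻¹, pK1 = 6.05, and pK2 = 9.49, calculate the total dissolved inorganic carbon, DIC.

DIC = 2.41 mmol/kg

[CO2*] = KH · pCO2 = 10^(−1.37) × 2990×10^-6 = 1.275×10^-4 mol/kg
α₀ = 1/(1 + K1/[H⁺] + K1K2/[H⁺]²) = 1/(1 + 10^+1.25 + 10^-0.94) = 0.05292
DIC = [CO2*]/α₀ = 1.275×10^-4 / 0.05292 = 2.41 mmol/kg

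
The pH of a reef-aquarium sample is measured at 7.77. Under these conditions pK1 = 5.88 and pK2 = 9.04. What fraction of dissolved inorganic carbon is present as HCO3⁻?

α₁ = 1 / (1 + [H⁺]/K1 + K2/[H⁺]) = 1 / (1 + 10^-1.89 + 10^-1.27)
   = 1 / (1 + 0.012882 + 0.053703) = 1/1.0666 = 0.9376

α₁ = 0.938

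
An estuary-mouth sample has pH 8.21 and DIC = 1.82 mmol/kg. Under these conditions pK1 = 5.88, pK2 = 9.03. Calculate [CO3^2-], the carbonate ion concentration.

[CO3²⁻] = 0.238 mmol/kg

α₂ = 1 / (1 + [H⁺]/K2 + [H⁺]²/(K1K2)) = 1 / (1 + 10^+0.82 + 10^-1.51)
   = 1 / (1 + 6.6069 + 0.030903) = 1/7.6378 = 0.1309
[CO3²⁻] = α₂ × DIC = 0.1309 × 1.82 = 0.238 mmol/kg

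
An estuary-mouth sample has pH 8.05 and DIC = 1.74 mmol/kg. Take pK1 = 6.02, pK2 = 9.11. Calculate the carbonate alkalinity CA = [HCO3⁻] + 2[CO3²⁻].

CA = 1.86 mmol/kg

CA = [HCO3⁻] + 2[CO3²⁻] = (α₁ + 2α₂)·DIC
At pH 8.05: [H⁺]/K1 = 10^-2.03 = 0.0093325, K2/[H⁺] = 10^-1.06 = 0.087096
α₁ = 1/(1 + 0.0093325 + 0.087096) = 1/1.0964 = 0.9121; α₂ = α₁·K2/[H⁺] = 0.07944
α₁ + 2α₂ = 1.0709
CA = 1.0709 × 1.74 = 1.86 mmol/kg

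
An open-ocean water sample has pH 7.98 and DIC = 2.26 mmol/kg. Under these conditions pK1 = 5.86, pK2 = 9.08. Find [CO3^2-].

α₂ = 1 / (1 + [H⁺]/K2 + [H⁺]²/(K1K2)) = 1 / (1 + 10^+1.10 + 10^-1.02)
   = 1 / (1 + 12.589 + 0.095499) = 1/13.685 = 0.07307
[CO3²⁻] = α₂ × DIC = 0.07307 × 2.26 = 0.165 mmol/kg

[CO3²⁻] = 0.165 mmol/kg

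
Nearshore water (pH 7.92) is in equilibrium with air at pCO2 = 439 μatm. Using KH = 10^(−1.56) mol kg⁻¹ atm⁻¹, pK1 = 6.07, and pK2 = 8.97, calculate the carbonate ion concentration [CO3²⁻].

[CO2*] = KH · pCO2 = 10^(−1.56) × 439×10^-6 = 1.209×10^-5 mol/kg
α₀ = 1/(1 + K1/[H⁺] + K1K2/[H⁺]²) = 1/(1 + 10^+1.85 + 10^+0.80) = 0.01280
DIC = [CO2*]/α₀ = 1.209×10^-5 / 0.01280 = 0.9444 mmol/kg
[CO3²⁻] = α₂·DIC; α₂ = 0.08078, so [CO3²⁻] = 0.08078 × 0.9444 = 0.0763 mmol/kg

[CO3²⁻] = 0.0763 mmol/kg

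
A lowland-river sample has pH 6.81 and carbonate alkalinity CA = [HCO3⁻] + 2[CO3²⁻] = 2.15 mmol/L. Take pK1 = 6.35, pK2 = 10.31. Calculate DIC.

CA = [HCO3⁻] + 2[CO3²⁻] = (α₁ + 2α₂)·DIC
At pH 6.81: [H⁺]/K1 = 10^-0.46 = 0.34674, K2/[H⁺] = 10^-3.50 = 0.00031623
α₁ = 1/(1 + 0.34674 + 0.00031623) = 1/1.3471 = 0.7424; α₂ = α₁·K2/[H⁺] = 0.0002348
α₁ + 2α₂ = 0.7428
DIC = CA / (α₁ + 2α₂) = 2.15 / 0.7428 = 2.89 mmol/L

DIC = 2.89 mmol/L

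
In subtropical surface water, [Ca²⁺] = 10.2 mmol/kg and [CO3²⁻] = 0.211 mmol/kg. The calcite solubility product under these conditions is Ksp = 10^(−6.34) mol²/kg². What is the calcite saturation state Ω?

Ω = 4.71

Ksp = 10^(−6.34) = 4.571×10^-7
Ω = [Ca²⁺][CO3²⁻]/Ksp = (10.2×10^-3)(0.211×10^-3) / 4.571×10^-7 = 4.71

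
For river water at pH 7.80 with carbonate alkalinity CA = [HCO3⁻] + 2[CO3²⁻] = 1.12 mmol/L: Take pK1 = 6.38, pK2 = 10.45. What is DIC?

CA = [HCO3⁻] + 2[CO3²⁻] = (α₁ + 2α₂)·DIC
At pH 7.80: [H⁺]/K1 = 10^-1.42 = 0.038019, K2/[H⁺] = 10^-2.65 = 0.0022387
α₁ = 1/(1 + 0.038019 + 0.0022387) = 1/1.0403 = 0.9613; α₂ = α₁·K2/[H⁺] = 0.002152
α₁ + 2α₂ = 0.9656
DIC = CA / (α₁ + 2α₂) = 1.12 / 0.9656 = 1.16 mmol/L

DIC = 1.16 mmol/L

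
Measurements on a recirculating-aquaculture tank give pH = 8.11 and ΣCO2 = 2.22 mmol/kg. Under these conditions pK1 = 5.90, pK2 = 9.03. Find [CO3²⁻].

[CO3²⁻] = 0.237 mmol/kg

α₂ = 1 / (1 + [H⁺]/K2 + [H⁺]²/(K1K2)) = 1 / (1 + 10^+0.92 + 10^-1.29)
   = 1 / (1 + 8.3176 + 0.051286) = 1/9.3689 = 0.1067
[CO3²⁻] = α₂ × DIC = 0.1067 × 2.22 = 0.237 mmol/kg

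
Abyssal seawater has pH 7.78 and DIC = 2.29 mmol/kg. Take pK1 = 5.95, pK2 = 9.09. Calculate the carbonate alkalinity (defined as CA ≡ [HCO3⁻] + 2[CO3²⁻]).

CA = [HCO3⁻] + 2[CO3²⁻] = (α₁ + 2α₂)·DIC
At pH 7.78: [H⁺]/K1 = 10^-1.83 = 0.014791, K2/[H⁺] = 10^-1.31 = 0.048978
α₁ = 1/(1 + 0.014791 + 0.048978) = 1/1.0638 = 0.9401; α₂ = α₁·K2/[H⁺] = 0.04604
α₁ + 2α₂ = 1.0321
CA = 1.0321 × 2.29 = 2.36 mmol/kg

CA = 2.36 mmol/kg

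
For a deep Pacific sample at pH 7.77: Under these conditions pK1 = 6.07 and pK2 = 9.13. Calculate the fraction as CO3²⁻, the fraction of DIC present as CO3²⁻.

α₂ = 1 / (1 + [H⁺]/K2 + [H⁺]²/(K1K2)) = 1 / (1 + 10^+1.36 + 10^-0.34)
   = 1 / (1 + 22.909 + 0.45709) = 1/24.366 = 0.04104

α₂ = 0.0410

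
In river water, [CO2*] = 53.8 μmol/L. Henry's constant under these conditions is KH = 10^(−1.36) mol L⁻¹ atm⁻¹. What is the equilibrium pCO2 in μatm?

pCO2 = 1230 μatm

KH = 10^(−1.36) = 4.365×10^-2 mol L⁻¹ atm⁻¹
pCO2 = [CO2*]/KH = 53.8×10^-6 / 4.365×10^-2 = 1.23×10^-3 atm = 1230 μatm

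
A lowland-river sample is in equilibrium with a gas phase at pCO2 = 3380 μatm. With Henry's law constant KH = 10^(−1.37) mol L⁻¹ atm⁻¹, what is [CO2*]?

KH = 10^(−1.37) = 4.266×10^-2 mol L⁻¹ atm⁻¹
[CO2*] = KH · pCO2 = 4.266×10^-2 × 3380×10^-6 atm = 1.44×10^-4 mol/L

[CO2*] = 144 μmol/L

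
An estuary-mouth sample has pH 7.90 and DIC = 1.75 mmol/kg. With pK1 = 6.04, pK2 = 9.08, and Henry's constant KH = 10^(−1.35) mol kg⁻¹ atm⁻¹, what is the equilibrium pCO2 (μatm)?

α₀ = 1 / (1 + K1/[H⁺] + K1K2/[H⁺]²) = 1 / (1 + 10^+1.86 + 10^+0.68)
   = 1 / (1 + 72.444 + 4.7863) = 1/78.230 = 0.01278
[CO2*] = α₀ × DIC = 0.01278 × 1.75 = 0.02237 mmol/kg
pCO2 = [CO2*]/KH = 2.237×10^-5 / 4.467×10^-2 = 501 μatm

pCO2 = 501 μatm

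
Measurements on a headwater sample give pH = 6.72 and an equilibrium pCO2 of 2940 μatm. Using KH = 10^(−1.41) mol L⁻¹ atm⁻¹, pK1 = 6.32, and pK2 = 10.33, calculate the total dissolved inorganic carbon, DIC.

[CO2*] = KH · pCO2 = 10^(−1.41) × 2940×10^-6 = 1.144×10^-4 mol/L
α₀ = 1/(1 + K1/[H⁺] + K1K2/[H⁺]²) = 1/(1 + 10^+0.40 + 10^-3.21) = 0.2847
DIC = [CO2*]/α₀ = 1.144×10^-4 / 0.2847 = 0.402 mmol/L

DIC = 0.402 mmol/L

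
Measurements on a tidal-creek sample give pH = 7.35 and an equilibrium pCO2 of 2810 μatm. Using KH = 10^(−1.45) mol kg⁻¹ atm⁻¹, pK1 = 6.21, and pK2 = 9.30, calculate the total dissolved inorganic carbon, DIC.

DIC = 1.49 mmol/kg

[CO2*] = KH · pCO2 = 10^(−1.45) × 2810×10^-6 = 9.970×10^-5 mol/kg
α₀ = 1/(1 + K1/[H⁺] + K1K2/[H⁺]²) = 1/(1 + 10^+1.14 + 10^-0.81) = 0.06685
DIC = [CO2*]/α₀ = 9.970×10^-5 / 0.06685 = 1.49 mmol/kg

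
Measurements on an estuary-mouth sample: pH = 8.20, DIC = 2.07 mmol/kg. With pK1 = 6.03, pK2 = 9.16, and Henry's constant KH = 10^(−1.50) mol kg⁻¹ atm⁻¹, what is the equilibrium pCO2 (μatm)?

α₀ = 1 / (1 + K1/[H⁺] + K1K2/[H⁺]²) = 1 / (1 + 10^+2.17 + 10^+1.21)
   = 1 / (1 + 147.91 + 16.218) = 1/165.13 = 0.006056
[CO2*] = α₀ × DIC = 0.006056 × 2.07 = 0.01254 mmol/kg = 12.54 μmol/kg
pCO2 = [CO2*]/KH = 1.254×10^-5 / 3.162×10^-2 = 396 μatm

pCO2 = 396 μatm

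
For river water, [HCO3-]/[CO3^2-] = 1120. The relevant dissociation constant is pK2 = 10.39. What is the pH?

From K2 = [H⁺][CO3^2-]/[HCO3-]:  pH = pK2 − log₁₀([HCO3-]/[CO3^2-])
log₁₀(1120) = +3.049
pH = 10.39 − (+3.049) = 7.34

pH = 7.34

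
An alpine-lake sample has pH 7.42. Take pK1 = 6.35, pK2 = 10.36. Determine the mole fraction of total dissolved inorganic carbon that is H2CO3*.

α₀ = 0.0784

α₀ = 1 / (1 + K1/[H⁺] + K1K2/[H⁺]²) = 1 / (1 + 10^+1.07 + 10^-1.87)
   = 1 / (1 + 11.749 + 0.013490) = 1/12.762 = 0.07835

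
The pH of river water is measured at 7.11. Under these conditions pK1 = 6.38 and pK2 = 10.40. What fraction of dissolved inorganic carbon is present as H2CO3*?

α₀ = 1 / (1 + K1/[H⁺] + K1K2/[H⁺]²) = 1 / (1 + 10^+0.73 + 10^-2.56)
   = 1 / (1 + 5.3703 + 0.0027542) = 1/6.3731 = 0.1569

α₀ = 0.157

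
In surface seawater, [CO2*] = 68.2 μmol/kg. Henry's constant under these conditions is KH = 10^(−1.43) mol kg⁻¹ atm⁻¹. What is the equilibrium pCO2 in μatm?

pCO2 = 1840 μatm

KH = 10^(−1.43) = 3.715×10^-2 mol kg⁻¹ atm⁻¹
pCO2 = [CO2*]/KH = 68.2×10^-6 / 3.715×10^-2 = 1.84×10^-3 atm = 1840 μatm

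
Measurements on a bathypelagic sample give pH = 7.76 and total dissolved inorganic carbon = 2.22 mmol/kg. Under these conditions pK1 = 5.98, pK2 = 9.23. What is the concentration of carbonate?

α₂ = 1 / (1 + [H⁺]/K2 + [H⁺]²/(K1K2)) = 1 / (1 + 10^+1.47 + 10^-0.31)
   = 1 / (1 + 29.512 + 0.48978) = 1/31.002 = 0.03226
[CO3²⁻] = α₂ × DIC = 0.03226 × 2.22 = 0.0716 mmol/kg

[CO3²⁻] = 0.0716 mmol/kg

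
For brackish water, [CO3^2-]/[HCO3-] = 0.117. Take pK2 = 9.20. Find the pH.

From K2 = [H⁺][CO3^2-]/[HCO3-]:  pH = pK2 + log₁₀([CO3^2-]/[HCO3-])
log₁₀(0.117) = -0.932
pH = 9.20 + (-0.932) = 8.27

pH = 8.27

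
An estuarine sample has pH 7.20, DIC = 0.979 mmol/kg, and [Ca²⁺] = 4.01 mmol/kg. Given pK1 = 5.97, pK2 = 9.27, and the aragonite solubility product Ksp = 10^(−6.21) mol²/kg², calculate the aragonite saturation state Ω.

Ω = 0.0508

α₂ = 1 / (1 + [H⁺]/K2 + [H⁺]²/(K1K2)) = 1 / (1 + 10^+2.07 + 10^+0.84)
   = 1 / (1 + 117.49 + 6.9183) = 1/125.41 = 0.007974
[CO3²⁻] = α₂ × DIC = 0.007974 × 0.979 = 0.007807 mmol/kg = 7.807 μmol/kg
Ksp = 10^(−6.21) = 6.166×10^-7
Ω = [Ca²⁺][CO3²⁻]/Ksp = (4.01×10^-3)(7.807×10^-6) / 6.166×10^-7 = 0.0508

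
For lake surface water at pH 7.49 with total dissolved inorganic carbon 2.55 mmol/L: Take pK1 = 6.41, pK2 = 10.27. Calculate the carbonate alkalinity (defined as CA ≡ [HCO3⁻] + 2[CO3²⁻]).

CA = [HCO3⁻] + 2[CO3²⁻] = (α₁ + 2α₂)·DIC
At pH 7.49: [H⁺]/K1 = 10^-1.08 = 0.083176, K2/[H⁺] = 10^-2.78 = 0.0016596
α₁ = 1/(1 + 0.083176 + 0.0016596) = 1/1.0848 = 0.9218; α₂ = α₁·K2/[H⁺] = 0.001530
α₁ + 2α₂ = 0.9249
CA = 0.9249 × 2.55 = 2.36 mmol/L

CA = 2.36 mmol/L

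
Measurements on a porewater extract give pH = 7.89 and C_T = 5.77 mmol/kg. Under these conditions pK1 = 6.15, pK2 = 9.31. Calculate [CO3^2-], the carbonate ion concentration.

α₂ = 1 / (1 + [H⁺]/K2 + [H⁺]²/(K1K2)) = 1 / (1 + 10^+1.42 + 10^-0.32)
   = 1 / (1 + 26.303 + 0.47863) = 1/27.781 = 0.03600
[CO3²⁻] = α₂ × DIC = 0.03600 × 5.77 = 0.208 mmol/kg

[CO3²⁻] = 0.208 mmol/kg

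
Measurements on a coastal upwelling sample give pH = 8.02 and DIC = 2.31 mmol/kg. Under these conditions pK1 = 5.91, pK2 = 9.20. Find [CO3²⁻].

[CO3²⁻] = 0.142 mmol/kg

α₂ = 1 / (1 + [H⁺]/K2 + [H⁺]²/(K1K2)) = 1 / (1 + 10^+1.18 + 10^-0.93)
   = 1 / (1 + 15.136 + 0.11749) = 1/16.253 = 0.06153
[CO3²⁻] = α₂ × DIC = 0.06153 × 2.31 = 0.142 mmol/kg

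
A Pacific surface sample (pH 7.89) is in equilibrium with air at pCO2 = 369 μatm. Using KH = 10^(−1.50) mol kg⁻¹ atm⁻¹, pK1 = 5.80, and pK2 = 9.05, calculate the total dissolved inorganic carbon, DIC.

DIC = 1.55 mmol/kg

[CO2*] = KH · pCO2 = 10^(−1.50) × 369×10^-6 = 1.167×10^-5 mol/kg
α₀ = 1/(1 + K1/[H⁺] + K1K2/[H⁺]²) = 1/(1 + 10^+2.09 + 10^+0.93) = 0.007545
DIC = [CO2*]/α₀ = 1.167×10^-5 / 0.007545 = 1.55 mmol/kg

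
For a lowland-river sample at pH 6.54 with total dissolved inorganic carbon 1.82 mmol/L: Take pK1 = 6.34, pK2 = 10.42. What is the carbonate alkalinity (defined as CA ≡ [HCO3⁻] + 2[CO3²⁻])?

CA = 1.12 mmol/L

CA = [HCO3⁻] + 2[CO3²⁻] = (α₁ + 2α₂)·DIC
At pH 6.54: [H⁺]/K1 = 10^-0.20 = 0.63096, K2/[H⁺] = 10^-3.88 = 0.00013183
α₁ = 1/(1 + 0.63096 + 0.00013183) = 1/1.6311 = 0.6131; α₂ = α₁·K2/[H⁺] = 8.082×10^-5
α₁ + 2α₂ = 0.6132
CA = 0.6132 × 1.82 = 1.12 mmol/L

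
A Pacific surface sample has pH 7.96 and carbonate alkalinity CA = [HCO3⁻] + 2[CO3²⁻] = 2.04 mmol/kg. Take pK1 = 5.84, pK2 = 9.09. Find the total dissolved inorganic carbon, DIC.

DIC = 1.92 mmol/kg

CA = [HCO3⁻] + 2[CO3²⁻] = (α₁ + 2α₂)·DIC
At pH 7.96: [H⁺]/K1 = 10^-2.12 = 0.0075858, K2/[H⁺] = 10^-1.13 = 0.074131
α₁ = 1/(1 + 0.0075858 + 0.074131) = 1/1.0817 = 0.9245; α₂ = α₁·K2/[H⁺] = 0.06853
α₁ + 2α₂ = 1.0615
DIC = CA / (α₁ + 2α₂) = 2.04 / 1.0615 = 1.92 mmol/kg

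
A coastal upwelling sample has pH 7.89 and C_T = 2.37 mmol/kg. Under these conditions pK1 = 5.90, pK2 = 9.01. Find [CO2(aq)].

α₀ = 1 / (1 + K1/[H⁺] + K1K2/[H⁺]²) = 1 / (1 + 10^+1.99 + 10^+0.87)
   = 1 / (1 + 97.724 + 7.4131) = 1/106.14 = 0.009422
[CO2*] = α₀ × DIC = 0.009422 × 2.37 = 0.0223 mmol/kg

[CO2*] = 0.0223 mmol/kg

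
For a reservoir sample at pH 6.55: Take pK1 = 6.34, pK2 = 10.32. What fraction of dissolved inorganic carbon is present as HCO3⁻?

α₁ = 1 / (1 + [H⁺]/K1 + K2/[H⁺]) = 1 / (1 + 10^-0.21 + 10^-3.77)
   = 1 / (1 + 0.61660 + 0.00016982) = 1/1.6168 = 0.6185

α₁ = 0.619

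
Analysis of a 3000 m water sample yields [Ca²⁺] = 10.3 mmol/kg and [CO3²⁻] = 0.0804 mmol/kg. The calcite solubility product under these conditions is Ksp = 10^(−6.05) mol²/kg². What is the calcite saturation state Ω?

Ω = 0.929

Ksp = 10^(−6.05) = 8.913×10^-7
Ω = [Ca²⁺][CO3²⁻]/Ksp = (10.3×10^-3)(0.0804×10^-3) / 8.913×10^-7 = 0.929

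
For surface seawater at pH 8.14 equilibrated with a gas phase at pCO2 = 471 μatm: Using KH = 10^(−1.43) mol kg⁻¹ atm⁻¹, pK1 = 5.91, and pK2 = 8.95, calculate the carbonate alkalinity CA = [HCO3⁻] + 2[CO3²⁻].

[CO2*] = KH · pCO2 = 10^(−1.43) × 471×10^-6 = 1.750×10^-5 mol/kg
α₀ = 1/(1 + K1/[H⁺] + K1K2/[H⁺]²) = 1/(1 + 10^+2.23 + 10^+1.42) = 0.005073
DIC = [CO2*]/α₀ = 1.750×10^-5 / 0.005073 = 3.450 mmol/kg
CA = (α₁ + 2α₂)·DIC = (0.8615 + 2×0.1334) × 3.450 = 3.89 mmol/kg

CA = 3.89 mmol/kg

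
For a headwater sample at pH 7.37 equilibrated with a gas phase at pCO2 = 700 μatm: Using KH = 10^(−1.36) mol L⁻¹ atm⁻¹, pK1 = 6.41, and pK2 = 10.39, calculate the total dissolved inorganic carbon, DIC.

[CO2*] = KH · pCO2 = 10^(−1.36) × 700×10^-6 = 3.056×10^-5 mol/L
α₀ = 1/(1 + K1/[H⁺] + K1K2/[H⁺]²) = 1/(1 + 10^+0.96 + 10^-2.06) = 0.09873
DIC = [CO2*]/α₀ = 3.056×10^-5 / 0.09873 = 0.309 mmol/L

DIC = 0.309 mmol/L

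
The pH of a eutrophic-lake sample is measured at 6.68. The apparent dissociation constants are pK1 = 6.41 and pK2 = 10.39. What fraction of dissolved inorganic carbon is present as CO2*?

α₀ = 0.349

α₀ = 1 / (1 + K1/[H⁺] + K1K2/[H⁺]²) = 1 / (1 + 10^+0.27 + 10^-3.44)
   = 1 / (1 + 1.8621 + 0.00036308) = 1/2.8625 = 0.3494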